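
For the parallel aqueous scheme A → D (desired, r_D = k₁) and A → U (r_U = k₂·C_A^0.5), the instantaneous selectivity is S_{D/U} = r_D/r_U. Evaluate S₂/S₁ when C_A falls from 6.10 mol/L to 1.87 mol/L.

S_{D/U} = (k₁/k₂)·C_A^-0.5, so S₂/S₁ = (C_{A,2}/C_{A,1})^-0.5.
= (1.87/6.10)^(-0.5) = (0.3066)^(-0.5) = 1.81.
Selectivity toward D rises as C_A falls — low-concentration operation is favoured.

1.81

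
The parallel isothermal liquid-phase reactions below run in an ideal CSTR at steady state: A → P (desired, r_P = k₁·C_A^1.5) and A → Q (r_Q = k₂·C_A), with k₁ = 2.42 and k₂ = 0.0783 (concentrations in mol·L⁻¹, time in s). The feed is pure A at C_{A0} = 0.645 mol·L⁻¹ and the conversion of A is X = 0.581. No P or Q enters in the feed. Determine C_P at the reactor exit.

Exit C_A = C_{A0}(1−X) = 0.645×0.419 = 0.2703 mol·L⁻¹.
A CSTR operates uniformly at the exit composition, giving r_P = 0.3400 and r_Q = 0.02116 (each k·C_A^n at C_A = 0.2703).
Fraction of consumed A going to P: r_P/(r_P+r_Q) = 0.9414.
C_P = 0.9414·C_{A0}·X = 0.9414×0.645×0.581 = 0.353 mol·L⁻¹.

0.353 mol·L⁻¹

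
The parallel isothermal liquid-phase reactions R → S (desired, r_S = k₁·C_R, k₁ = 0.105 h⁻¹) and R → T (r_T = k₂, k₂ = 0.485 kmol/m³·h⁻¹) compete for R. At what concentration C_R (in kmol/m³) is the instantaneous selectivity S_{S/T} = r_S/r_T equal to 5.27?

24.3 kmol/m³

S_{S/T} = (k₁/k₂)·C_R ⇒ C_R = S·k₂/k₁.
= 5.27×0.485/0.105 = 24.3 kmol/m³.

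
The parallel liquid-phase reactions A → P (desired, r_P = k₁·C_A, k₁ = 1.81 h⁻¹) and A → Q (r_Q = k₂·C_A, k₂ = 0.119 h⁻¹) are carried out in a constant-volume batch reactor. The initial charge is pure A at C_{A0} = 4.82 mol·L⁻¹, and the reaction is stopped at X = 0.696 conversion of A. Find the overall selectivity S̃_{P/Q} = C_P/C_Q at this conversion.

15.2

C_A = C_{A0}(1−X) = 1.465 mol·L⁻¹.
Both paths are first order in A, so the instantaneous fraction to P is constant: dC_P/d(−C_A) = k₁/(k₁+k₂) = 0.9383.
C_P = 0.9383·(C_{A0}−C_A) = 0.9383×3.355 = 3.15 mol·L⁻¹.
C_Q = (C_{A0}−C_A)−C_P = 0.2070 mol·L⁻¹; S̃_{P/Q} = 3.148/0.2070 = 15.2.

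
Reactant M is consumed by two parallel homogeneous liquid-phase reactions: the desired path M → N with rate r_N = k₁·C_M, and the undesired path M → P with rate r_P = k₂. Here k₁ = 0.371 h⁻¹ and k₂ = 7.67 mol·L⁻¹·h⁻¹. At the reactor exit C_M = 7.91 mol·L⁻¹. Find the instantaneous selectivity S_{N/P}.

S_{N/P} = r_N/r_P = (k₁·C_M)/(k₂) = (k₁/k₂)·C_M.
= (0.371×7.910) / (7.67) = 2.935/7.670 = 0.383.
Since the desired path is higher order in M, keeping C_M high (PFR or concentrated feed) favours N.

0.383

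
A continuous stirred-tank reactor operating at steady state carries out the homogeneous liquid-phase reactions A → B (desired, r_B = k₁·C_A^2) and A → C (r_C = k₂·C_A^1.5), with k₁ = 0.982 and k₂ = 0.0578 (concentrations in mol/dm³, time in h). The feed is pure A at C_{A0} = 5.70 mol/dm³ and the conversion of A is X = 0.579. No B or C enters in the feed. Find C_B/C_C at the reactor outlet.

26.3

Exit C_A = C_{A0}(1−X) = 5.70×0.421 = 2.400 mol/dm³.
In a CSTR the entire volume is at exit conditions, so r_B = 0.982×2.400^2 = 5.655 and r_C = 0.0578×2.400^1.5 = 0.2149.
Overall selectivity = C_B/C_C = r_Bτ/(r_Cτ) = r_B/r_C = 26.3.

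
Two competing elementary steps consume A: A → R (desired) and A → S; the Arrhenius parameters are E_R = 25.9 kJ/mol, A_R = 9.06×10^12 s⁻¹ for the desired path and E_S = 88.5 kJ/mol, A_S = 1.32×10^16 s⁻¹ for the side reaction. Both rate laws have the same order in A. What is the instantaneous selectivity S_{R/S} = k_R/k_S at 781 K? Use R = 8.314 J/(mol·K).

Since both paths have the same order in A, the concentration cancels and S_{R/S} = k_R/k_S = (A_R/A_S)·exp[(E_S−E_R)/(RT)].
(E_S−E_R)/(RT) = (88.5−25.9)×10³/(8.314×781) = 62600/6493 = 9.641.
k_R/k_S = (9.06×10^12/1.32×10^16)·exp(9.641) = 6.864×10^-4 × 15380 = 10.6.

10.6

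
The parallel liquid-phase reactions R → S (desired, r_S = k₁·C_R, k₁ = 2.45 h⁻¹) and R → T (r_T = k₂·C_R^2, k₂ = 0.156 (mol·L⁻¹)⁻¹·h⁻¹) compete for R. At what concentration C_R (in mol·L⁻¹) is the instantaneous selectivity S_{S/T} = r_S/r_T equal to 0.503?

31.2 mol·L⁻¹

S_{S/T} = (k₁/k₂)·C_R⁻¹ ⇒ C_R = (S·k₂/k₁)^(-1).
= (0.503×0.156/2.45)^(-1) = (0.03203)^(-1) = 31.2 mol·L⁻¹.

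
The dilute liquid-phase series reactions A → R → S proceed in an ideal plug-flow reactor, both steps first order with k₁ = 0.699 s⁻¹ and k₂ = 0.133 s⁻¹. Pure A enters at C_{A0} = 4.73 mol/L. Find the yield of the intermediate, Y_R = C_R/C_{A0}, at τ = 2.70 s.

0.675

For first-order series with pure A initially, C_R(τ) = k₁C_{A0}/(k₂−k₁)·(e^(−k₁τ) − e^(−k₂τ)).
e^(−k₁τ) = e^(−0.699×2.70) = e^(−1.887) = 0.1515; e^(−k₂τ) = e^(−0.3591) = 0.6983.
C_R = 0.699×4.73/(0.133−0.699) × (0.1515−0.6983) = (-5.841)×(-0.5468) = 3.194 mol/L.
Y_R = C_R/C_{A0} = 3.194/4.73 = 0.675.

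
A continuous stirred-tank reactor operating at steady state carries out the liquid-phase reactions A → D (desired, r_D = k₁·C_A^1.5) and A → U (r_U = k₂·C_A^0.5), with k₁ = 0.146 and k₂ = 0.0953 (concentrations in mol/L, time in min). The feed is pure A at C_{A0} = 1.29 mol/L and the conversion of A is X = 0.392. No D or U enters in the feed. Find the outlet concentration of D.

Exit C_A = C_{A0}(1−X) = 1.29×0.608 = 0.7843 mol/L.
Rates in a CSTR are evaluated at the outlet concentration: r_D = 0.146×0.7843^1.5 = 0.1014, r_U = 0.0953×0.7843^0.5 = 0.08440.
Fraction of consumed A going to D: r_D/(r_D+r_U) = 0.5458.
C_D = 0.5458·C_{A0}·X = 0.5458×1.29×0.392 = 0.276 mol/L.

0.276 mol/L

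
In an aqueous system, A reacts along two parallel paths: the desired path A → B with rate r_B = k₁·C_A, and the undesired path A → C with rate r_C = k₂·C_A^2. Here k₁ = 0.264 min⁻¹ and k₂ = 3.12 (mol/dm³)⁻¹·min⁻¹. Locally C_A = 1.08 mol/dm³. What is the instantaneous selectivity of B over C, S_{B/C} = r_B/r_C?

0.0783

S_{B/C} = r_B/r_C = (k₁·C_A)/(k₂·C_A^2) = (k₁/k₂)·C_A⁻¹.
= (0.264×1.080) / (3.12×1.080^2) = 0.2851/3.639 = 0.0783.
The undesired path is higher order in A, so low C_A (CSTR or dilute feed) favours B.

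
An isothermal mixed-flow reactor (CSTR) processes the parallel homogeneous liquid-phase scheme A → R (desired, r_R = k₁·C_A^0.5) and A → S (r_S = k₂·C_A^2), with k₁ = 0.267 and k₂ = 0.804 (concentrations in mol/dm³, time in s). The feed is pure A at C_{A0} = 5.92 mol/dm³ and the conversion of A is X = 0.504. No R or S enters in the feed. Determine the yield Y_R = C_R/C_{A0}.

Exit C_A = C_{A0}(1−X) = 5.92×0.496 = 2.936 mol/dm³.
A CSTR operates uniformly at the exit composition, giving r_R = 0.4575 and r_S = 6.932 (each k·C_A^n at C_A = 2.936).
Fraction of consumed A going to R: r_R/(r_R+r_S) = 0.06191.
C_R = 0.06191·C_{A0}·X = 0.06191×5.92×0.504 = 0.185 mol/dm³; Y_R = C_R/C_{A0} = 0.0312.

0.0312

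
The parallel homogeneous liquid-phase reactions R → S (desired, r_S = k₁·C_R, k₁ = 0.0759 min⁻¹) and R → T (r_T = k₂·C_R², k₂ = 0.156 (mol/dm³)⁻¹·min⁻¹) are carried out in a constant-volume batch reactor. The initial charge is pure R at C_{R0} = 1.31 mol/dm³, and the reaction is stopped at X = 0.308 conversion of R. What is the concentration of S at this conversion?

0.124 mol/dm³

C_R = C_{R0}(1−X) = 0.9065 mol/dm³.
Along a PFR/batch, dC_S/dC_R = −r_S/(r_S+r_T) = −k₁/(k₁+k₂·C_R).
Integrating from C_{R0} to C_R: C_S = (0.0759/0.156)·ln[(0.0759+0.156·1.31)/(0.0759+0.156·0.907)] = 0.4865·ln(0.2803/0.2173) = 0.1238 mol/dm³.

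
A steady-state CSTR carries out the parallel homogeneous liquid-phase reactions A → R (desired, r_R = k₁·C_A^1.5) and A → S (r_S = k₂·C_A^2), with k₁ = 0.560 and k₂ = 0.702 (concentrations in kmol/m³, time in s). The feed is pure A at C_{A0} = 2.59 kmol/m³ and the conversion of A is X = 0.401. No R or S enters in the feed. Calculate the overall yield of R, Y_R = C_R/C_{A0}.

Exit C_A = C_{A0}(1−X) = 2.59×0.599 = 1.551 kmol/m³.
Rates in a CSTR are evaluated at the outlet concentration: r_R = 0.560×1.551^1.5 = 1.082, r_S = 0.702×1.551^2 = 1.690.
Fraction of consumed A going to R: r_R/(r_R+r_S) = 0.3904.
C_R = 0.3904·C_{A0}·X = 0.3904×2.59×0.401 = 0.405 kmol/m³; Y_R = C_R/C_{A0} = 0.157.

0.157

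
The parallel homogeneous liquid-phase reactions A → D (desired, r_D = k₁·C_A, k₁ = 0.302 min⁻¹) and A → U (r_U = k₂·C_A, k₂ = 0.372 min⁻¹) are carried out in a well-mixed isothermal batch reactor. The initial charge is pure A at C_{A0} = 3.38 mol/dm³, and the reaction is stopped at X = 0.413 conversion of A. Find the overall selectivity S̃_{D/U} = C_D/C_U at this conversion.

C_A = C_{A0}(1−X) = 1.984 mol/dm³.
Both paths are first order in A, so the instantaneous fraction to D is constant: dC_D/d(−C_A) = k₁/(k₁+k₂) = 0.4481.
C_D = 0.4481·(C_{A0}−C_A) = 0.4481×1.396 = 0.625 mol/dm³.
C_U = (C_{A0}−C_A)−C_D = 0.7705 mol/dm³; S̃_{D/U} = 0.6255/0.7705 = 0.812.

0.812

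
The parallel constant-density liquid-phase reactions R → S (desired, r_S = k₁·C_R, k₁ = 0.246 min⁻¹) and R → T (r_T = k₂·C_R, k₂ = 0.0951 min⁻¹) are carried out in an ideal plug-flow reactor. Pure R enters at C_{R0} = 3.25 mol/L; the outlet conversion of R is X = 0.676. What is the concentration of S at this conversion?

C_R = C_{R0}(1−X) = 1.053 mol/L.
Both paths are first order in R, so the instantaneous fraction to S is constant: dC_S/d(−C_R) = k₁/(k₁+k₂) = 0.7212.
C_S = 0.7212·(C_{R0}−C_R) = 0.7212×2.197 = 1.58 mol/L.

1.58 mol/L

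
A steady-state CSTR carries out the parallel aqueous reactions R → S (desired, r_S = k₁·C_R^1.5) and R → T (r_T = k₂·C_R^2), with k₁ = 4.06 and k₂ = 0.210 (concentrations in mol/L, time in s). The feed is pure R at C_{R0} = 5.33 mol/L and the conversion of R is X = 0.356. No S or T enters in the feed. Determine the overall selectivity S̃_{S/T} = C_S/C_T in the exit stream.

10.4

Exit C_R = C_{R0}(1−X) = 5.33×0.644 = 3.433 mol/L.
A CSTR operates uniformly at the exit composition, giving r_S = 25.82 and r_T = 2.474 (each k·C_R^n at C_R = 3.433).
Overall selectivity = C_S/C_T = r_Sτ/(r_Tτ) = r_S/r_T = 10.4.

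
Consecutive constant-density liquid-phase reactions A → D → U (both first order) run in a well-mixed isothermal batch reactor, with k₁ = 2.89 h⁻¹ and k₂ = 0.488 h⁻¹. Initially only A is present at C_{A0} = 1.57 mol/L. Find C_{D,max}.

For a first-order series the maximum intermediate yield is C_{D,max}/C_{A0} = (k₁/k₂)^[k₂/(k₂−k₁)].
= (2.89/0.488)^(0.488/(0.488−2.89)) = (5.922)^(-0.2032) = 0.6967.
C_{D,max} = 0.6967×1.57 = 1.09 mol/L.

1.09 mol/L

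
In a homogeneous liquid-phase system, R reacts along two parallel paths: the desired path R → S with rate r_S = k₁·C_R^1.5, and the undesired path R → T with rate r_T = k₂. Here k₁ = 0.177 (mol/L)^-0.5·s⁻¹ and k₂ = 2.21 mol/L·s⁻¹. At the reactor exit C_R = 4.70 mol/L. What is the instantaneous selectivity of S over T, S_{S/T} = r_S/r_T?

0.816

S_{S/T} = r_S/r_T = (k₁·C_R^1.5)/(k₂) = (k₁/k₂)·C_R^1.5.
= (0.177×4.700^1.5) / (2.21) = 1.804/2.210 = 0.816.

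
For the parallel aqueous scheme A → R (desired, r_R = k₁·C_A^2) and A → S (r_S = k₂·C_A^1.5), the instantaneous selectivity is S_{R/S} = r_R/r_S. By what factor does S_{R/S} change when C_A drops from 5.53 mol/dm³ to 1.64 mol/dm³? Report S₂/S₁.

0.545

S_{R/S} = (k₁/k₂)·C_A^0.5, so S₂/S₁ = (C_{A,2}/C_{A,1})^0.5.
= (1.64/5.53)^0.5 = (0.2966)^0.5 = 0.545.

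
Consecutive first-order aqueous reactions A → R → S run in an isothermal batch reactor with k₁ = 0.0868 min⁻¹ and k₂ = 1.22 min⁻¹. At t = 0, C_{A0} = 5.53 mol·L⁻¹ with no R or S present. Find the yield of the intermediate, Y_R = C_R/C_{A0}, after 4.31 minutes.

0.0523

Solving the coupled first-order balances gives C_R(t) = [k₁/(k₂−k₁)]·C_{A0}·(e^(−k₁t) − e^(−k₂t)).
e^(−k₁t) = e^(−0.0868×4.31) = e^(−0.3741) = 0.6879; e^(−k₂t) = e^(−5.258) = 0.005205.
C_R = 0.0868×5.53/(1.22−0.0868) × (0.6879−0.005205) = 0.4236×0.6827 = 0.2892 mol·L⁻¹.
Y_R = C_R/C_{A0} = 0.2892/5.53 = 0.0523.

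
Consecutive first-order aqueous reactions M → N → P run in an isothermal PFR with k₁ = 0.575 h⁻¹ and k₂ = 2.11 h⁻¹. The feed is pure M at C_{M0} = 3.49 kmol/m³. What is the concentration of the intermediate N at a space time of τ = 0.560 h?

0.546 kmol/m³

For first-order series with pure M initially, C_N(τ) = k₁C_{M0}/(k₂−k₁)·(e^(−k₁τ) − e^(−k₂τ)).
e^(−k₁τ) = e^(−0.575×0.560) = e^(−0.3220) = 0.7247; e^(−k₂τ) = e^(−1.182) = 0.3068.
C_N = 0.575×3.49/(2.11−0.575) × (0.7247−0.3068) = 1.307×0.4179 = 0.5463 kmol/m³.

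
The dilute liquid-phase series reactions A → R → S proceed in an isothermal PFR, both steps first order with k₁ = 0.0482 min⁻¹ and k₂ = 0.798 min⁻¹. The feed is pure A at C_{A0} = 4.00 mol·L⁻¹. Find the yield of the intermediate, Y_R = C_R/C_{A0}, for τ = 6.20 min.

0.0472

For first-order series with pure A initially, C_R(τ) = k₁C_{A0}/(k₂−k₁)·(e^(−k₁τ) − e^(−k₂τ)).
e^(−k₁τ) = e^(−0.0482×6.20) = e^(−0.2988) = 0.7417; e^(−k₂τ) = e^(−4.948) = 0.007100.
C_R = 0.0482×4.00/(0.798−0.0482) × (0.7417−0.007100) = 0.2571×0.7346 = 0.1889 mol·L⁻¹.
Y_R = C_R/C_{A0} = 0.1889/4.00 = 0.0472.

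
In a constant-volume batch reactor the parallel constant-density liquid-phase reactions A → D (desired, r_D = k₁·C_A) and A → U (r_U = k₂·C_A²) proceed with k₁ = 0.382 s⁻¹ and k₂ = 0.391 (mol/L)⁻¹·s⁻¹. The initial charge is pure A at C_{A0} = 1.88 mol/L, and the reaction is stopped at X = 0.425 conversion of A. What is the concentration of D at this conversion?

C_A = C_{A0}(1−X) = 1.081 mol/L.
Along a PFR/batch, dC_D/dC_A = −r_D/(r_D+r_U) = −k₁/(k₁+k₂·C_A).
Integrating from C_{A0} to C_A: C_D = (0.382/0.391)·ln[(0.382+0.391·1.88)/(0.382+0.391·1.08)] = 0.9770·ln(1.117/0.8047) = 0.3205 mol/L.

0.320 mol/L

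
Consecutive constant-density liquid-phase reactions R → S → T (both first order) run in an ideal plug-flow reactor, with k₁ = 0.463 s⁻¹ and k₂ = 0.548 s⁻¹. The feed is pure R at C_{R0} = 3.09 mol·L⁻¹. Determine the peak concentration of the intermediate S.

1.04 mol·L⁻¹

For a first-order series the maximum intermediate yield is C_{S,max}/C_{R0} = (k₁/k₂)^[k₂/(k₂−k₁)].
= (0.463/0.548)^(0.548/(0.548−0.463)) = (0.8449)^(6.447) = 0.3373.
C_{S,max} = 0.3373×3.09 = 1.04 mol·L⁻¹.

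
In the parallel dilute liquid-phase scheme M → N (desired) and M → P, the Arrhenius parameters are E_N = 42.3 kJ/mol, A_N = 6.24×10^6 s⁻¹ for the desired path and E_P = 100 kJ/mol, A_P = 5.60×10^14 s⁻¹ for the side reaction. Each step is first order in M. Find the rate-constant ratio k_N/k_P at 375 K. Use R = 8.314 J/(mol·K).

1.21

k_N/k_P = (A_N/A_P)·exp[−(E_N−E_P)/(RT)] = (A_N/A_P)·exp[(E_P−E_N)/(RT)].
(E_P−E_N)/(RT) = (100−42.3)×10³/(8.314×375) = 57700/3118 = 18.51.
k_N/k_P = (6.24×10^6/5.60×10^14)·exp(18.51) = 1.114×10^-8 × 1.090×10^8 = 1.21.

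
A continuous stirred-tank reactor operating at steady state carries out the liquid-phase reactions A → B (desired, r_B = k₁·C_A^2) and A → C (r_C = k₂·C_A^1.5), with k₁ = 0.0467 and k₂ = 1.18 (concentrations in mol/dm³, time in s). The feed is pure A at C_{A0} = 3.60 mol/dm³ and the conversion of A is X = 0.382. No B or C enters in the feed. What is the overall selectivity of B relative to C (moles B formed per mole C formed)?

Exit C_A = C_{A0}(1−X) = 3.60×0.618 = 2.225 mol/dm³.
In a CSTR the entire volume is at exit conditions, so r_B = 0.0467×2.225^2 = 0.2312 and r_C = 1.18×2.225^1.5 = 3.916.
Overall selectivity = C_B/C_C = r_Bτ/(r_Cτ) = r_B/r_C = 0.0590.

0.0590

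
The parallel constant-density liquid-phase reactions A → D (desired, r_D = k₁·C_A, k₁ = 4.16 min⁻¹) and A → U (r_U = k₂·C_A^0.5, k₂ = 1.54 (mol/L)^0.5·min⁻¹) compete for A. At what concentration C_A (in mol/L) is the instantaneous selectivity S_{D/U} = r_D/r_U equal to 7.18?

S_{D/U} = (k₁/k₂)·C_A^0.5 ⇒ C_A = (S·k₂/k₁)^(2).
= (7.18×1.54/4.16)^(2) = (2.658)^(2) = 7.06 mol/L.

7.06 mol/L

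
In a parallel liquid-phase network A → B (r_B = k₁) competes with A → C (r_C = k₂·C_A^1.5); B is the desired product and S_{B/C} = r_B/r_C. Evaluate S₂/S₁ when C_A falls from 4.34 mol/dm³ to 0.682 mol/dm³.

S_{B/C} = (k₁/k₂)·C_A^-1.5, so S₂/S₁ = (C_{A,2}/C_{A,1})^-1.5.
= (0.682/4.34)^(-1.5) = (0.1571)^(-1.5) = 16.1.
Selectivity toward B rises as C_A falls — low-concentration operation is favoured.

16.1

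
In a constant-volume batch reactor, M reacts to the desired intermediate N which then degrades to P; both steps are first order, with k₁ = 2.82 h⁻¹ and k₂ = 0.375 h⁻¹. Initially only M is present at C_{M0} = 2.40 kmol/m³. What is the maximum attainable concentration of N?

1.76 kmol/m³

At the optimum, C_{N,max}/C_{M0} = (k₁/k₂)^[k₂/(k₂−k₁)].
= (2.82/0.375)^(0.375/(0.375−2.82)) = (7.520)^(-0.1534) = 0.7339.
C_{N,max} = 0.7339×2.40 = 1.76 kmol/m³.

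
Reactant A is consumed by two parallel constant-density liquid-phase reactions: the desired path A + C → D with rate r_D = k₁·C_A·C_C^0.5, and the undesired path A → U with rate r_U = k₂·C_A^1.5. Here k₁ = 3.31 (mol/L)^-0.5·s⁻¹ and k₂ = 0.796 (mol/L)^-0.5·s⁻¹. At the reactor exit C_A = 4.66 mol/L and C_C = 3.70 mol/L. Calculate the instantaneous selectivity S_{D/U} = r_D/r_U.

3.71

S_{D/U} = r_D/r_U = (k₁·C_A·C_C^0.5)/(k₂·C_A^1.5) = (k₁/k₂)·C_A^-0.5·C_C^0.5.
= (3.31×4.660×3.700^0.5) / (0.796×4.660^1.5) = 29.67/8.007 = 3.71.
The undesired path is higher order in A, so low C_A (CSTR or dilute feed) favours D.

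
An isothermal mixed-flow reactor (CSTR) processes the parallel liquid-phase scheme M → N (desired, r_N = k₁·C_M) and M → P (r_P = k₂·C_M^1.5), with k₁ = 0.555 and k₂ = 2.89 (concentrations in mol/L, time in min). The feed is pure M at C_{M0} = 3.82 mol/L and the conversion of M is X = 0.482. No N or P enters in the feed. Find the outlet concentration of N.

Exit C_M = C_{M0}(1−X) = 3.82×0.518 = 1.979 mol/L.
In a CSTR the entire volume is at exit conditions, so r_N = 0.555×1.979 = 1.098 and r_P = 2.89×1.979^1.5 = 8.044.
Fraction of consumed M going to N: r_N/(r_N+r_P) = 0.1201.
C_N = 0.1201·C_{M0}·X = 0.1201×3.82×0.482 = 0.221 mol/L.

0.221 mol/L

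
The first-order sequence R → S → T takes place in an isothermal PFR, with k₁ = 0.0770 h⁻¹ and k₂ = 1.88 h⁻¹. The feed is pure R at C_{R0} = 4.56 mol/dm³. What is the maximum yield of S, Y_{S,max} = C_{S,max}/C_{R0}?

Evaluating C_S at τ_opt = ln(k₂/k₁)/(k₂−k₁) gives C_{S,max}/C_{R0} = (k₁/k₂)^[k₂/(k₂−k₁)].
= (0.0770/1.88)^(1.88/(1.88−0.0770)) = (0.04096)^(1.043) = 0.03573.

0.0357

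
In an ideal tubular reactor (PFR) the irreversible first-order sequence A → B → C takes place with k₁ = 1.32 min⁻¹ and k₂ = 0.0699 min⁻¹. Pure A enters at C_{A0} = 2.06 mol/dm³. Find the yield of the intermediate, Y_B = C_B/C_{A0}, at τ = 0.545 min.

0.502

The intermediate concentration in a first-order A→B→C sequence is C_B = k₁C_{A0}(e^(−k₁τ) − e^(−k₂τ))/(k₂−k₁).
e^(−k₁τ) = e^(−1.32×0.545) = e^(−0.7194) = 0.4870; e^(−k₂τ) = e^(−0.03810) = 0.9626.
C_B = 1.32×2.06/(0.0699−1.32) × (0.4870−0.9626) = (-2.175)×(-0.4756) = 1.034 mol/dm³.
Y_B = C_B/C_{A0} = 1.034/2.06 = 0.502.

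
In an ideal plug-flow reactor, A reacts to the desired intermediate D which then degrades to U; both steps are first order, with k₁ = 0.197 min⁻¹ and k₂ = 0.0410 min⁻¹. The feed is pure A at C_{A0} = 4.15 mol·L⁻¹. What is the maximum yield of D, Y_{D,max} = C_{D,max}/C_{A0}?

For a first-order series the maximum intermediate yield is C_{D,max}/C_{A0} = (k₁/k₂)^[k₂/(k₂−k₁)].
= (0.197/0.0410)^(0.0410/(0.0410−0.197)) = (4.805)^(-0.2628) = 0.6620.

0.662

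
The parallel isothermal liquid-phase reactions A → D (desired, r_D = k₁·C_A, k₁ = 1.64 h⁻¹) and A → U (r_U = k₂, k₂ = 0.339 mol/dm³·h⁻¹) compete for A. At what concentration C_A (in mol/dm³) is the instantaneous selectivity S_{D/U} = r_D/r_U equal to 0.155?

0.0320 mol/dm³

S_{D/U} = (k₁/k₂)·C_A ⇒ C_A = S·k₂/k₁.
= 0.155×0.339/1.64 = 0.0320 mol/dm³.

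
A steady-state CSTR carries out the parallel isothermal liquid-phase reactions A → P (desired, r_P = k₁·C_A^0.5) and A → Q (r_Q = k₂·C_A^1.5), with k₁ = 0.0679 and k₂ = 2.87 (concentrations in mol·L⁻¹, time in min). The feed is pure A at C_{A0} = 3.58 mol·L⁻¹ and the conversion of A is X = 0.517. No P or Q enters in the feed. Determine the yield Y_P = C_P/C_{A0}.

Exit C_A = C_{A0}(1−X) = 3.58×0.483 = 1.729 mol·L⁻¹.
A CSTR operates uniformly at the exit composition, giving r_P = 0.08929 and r_Q = 6.526 (each k·C_A^n at C_A = 1.729).
Fraction of consumed A going to P: r_P/(r_P+r_Q) = 0.01350.
C_P = 0.01350·C_{A0}·X = 0.01350×3.58×0.517 = 0.0250 mol·L⁻¹; Y_P = C_P/C_{A0} = 0.00698.

0.00698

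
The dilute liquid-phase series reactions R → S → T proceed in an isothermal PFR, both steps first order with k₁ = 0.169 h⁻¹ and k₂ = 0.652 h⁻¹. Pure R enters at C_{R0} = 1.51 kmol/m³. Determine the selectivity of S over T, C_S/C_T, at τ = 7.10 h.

0.171

Solving the coupled first-order balances gives C_S(τ) = [k₁/(k₂−k₁)]·C_{R0}·(e^(−k₁τ) − e^(−k₂τ)).
e^(−k₁τ) = e^(−0.169×7.10) = e^(−1.200) = 0.3012; e^(−k₂τ) = e^(−4.629) = 0.009763.
C_S = 0.169×1.51/(0.652−0.169) × (0.3012−0.009763) = 0.5283×0.2915 = 0.1540 kmol/m³.
C_R = C_{R0}e^(−k₁τ) = 0.4548 kmol/m³, so C_T = C_{R0}−C_R−C_S = 0.9012 kmol/m³; C_S/C_T = 0.171.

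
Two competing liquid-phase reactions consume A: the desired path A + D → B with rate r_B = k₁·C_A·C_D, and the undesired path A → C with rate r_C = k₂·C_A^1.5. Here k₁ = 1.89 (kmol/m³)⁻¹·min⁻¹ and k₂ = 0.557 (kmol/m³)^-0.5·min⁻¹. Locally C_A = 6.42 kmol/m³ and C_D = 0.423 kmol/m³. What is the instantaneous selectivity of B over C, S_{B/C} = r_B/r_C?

S_{B/C} = r_B/r_C = (k₁·C_A·C_D)/(k₂·C_A^1.5) = (k₁/k₂)·C_A^-0.5·C_D.
= (1.89×6.420×0.4230) / (0.557×6.420^1.5) = 5.133/9.061 = 0.566.
The undesired path is higher order in A, so low C_A (CSTR or dilute feed) favours B.

0.566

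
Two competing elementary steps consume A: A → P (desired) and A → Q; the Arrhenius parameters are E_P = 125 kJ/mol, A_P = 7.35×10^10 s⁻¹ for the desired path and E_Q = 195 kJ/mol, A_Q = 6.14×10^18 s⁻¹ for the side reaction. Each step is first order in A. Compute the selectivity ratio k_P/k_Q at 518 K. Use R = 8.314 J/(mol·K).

0.137

k_P/k_Q = (A_P/A_Q)·exp[−(E_P−E_Q)/(RT)] = (A_P/A_Q)·exp[(E_Q−E_P)/(RT)].
(E_Q−E_P)/(RT) = (195−125)×10³/(8.314×518) = 70000/4307 = 16.25.
k_P/k_Q = (7.35×10^10/6.14×10^18)·exp(16.25) = 1.197×10^-8 × 1.145×10^7 = 0.137.
Since E_P < E_Q, lowering the temperature improves selectivity toward P.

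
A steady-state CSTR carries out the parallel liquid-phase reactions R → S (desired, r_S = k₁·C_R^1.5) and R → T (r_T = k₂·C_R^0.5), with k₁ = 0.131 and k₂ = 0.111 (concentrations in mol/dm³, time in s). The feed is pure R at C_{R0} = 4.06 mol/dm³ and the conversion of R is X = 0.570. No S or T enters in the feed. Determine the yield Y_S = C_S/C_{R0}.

0.384

Exit C_R = C_{R0}(1−X) = 4.06×0.430 = 1.746 mol/dm³.
Rates in a CSTR are evaluated at the outlet concentration: r_S = 0.131×1.746^1.5 = 0.3022, r_T = 0.111×1.746^0.5 = 0.1467.
Fraction of consumed R going to S: r_S/(r_S+r_T) = 0.6732.
C_S = 0.6732·C_{R0}·X = 0.6732×4.06×0.570 = 1.56 mol/dm³; Y_S = C_S/C_{R0} = 0.384.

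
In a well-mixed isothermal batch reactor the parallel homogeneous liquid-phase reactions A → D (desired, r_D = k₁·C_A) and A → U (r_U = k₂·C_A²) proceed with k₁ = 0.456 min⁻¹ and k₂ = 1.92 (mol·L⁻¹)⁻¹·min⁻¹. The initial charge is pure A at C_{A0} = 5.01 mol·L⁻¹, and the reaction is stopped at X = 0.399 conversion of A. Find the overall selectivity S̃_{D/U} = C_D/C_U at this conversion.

C_A = C_{A0}(1−X) = 3.011 mol·L⁻¹.
Along a PFR/batch, dC_D/dC_A = −r_D/(r_D+r_U) = −k₁/(k₁+k₂·C_A).
Integrating from C_{A0} to C_A: C_D = (0.456/1.92)·ln[(0.456+1.92·5.01)/(0.456+1.92·3.01)] = 0.2375·ln(10.08/6.237) = 0.1139 mol·L⁻¹.
C_U = (C_{A0}−C_A)−C_D = 1.885 mol·L⁻¹; S̃_{D/U} = 0.1139/1.885 = 0.0604.

0.0604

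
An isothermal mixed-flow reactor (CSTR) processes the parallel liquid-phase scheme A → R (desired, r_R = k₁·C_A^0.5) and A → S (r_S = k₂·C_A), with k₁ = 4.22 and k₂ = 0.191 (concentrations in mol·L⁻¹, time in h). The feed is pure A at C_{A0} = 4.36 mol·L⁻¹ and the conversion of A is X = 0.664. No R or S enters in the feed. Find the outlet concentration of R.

2.74 mol·L⁻¹

Exit C_A = C_{A0}(1−X) = 4.36×0.336 = 1.465 mol·L⁻¹.
In a CSTR the entire volume is at exit conditions, so r_R = 4.22×1.465^0.5 = 5.108 and r_S = 0.191×1.465 = 0.2798.
Fraction of consumed A going to R: r_R/(r_R+r_S) = 0.9481.
C_R = 0.9481·C_{A0}·X = 0.9481×4.36×0.664 = 2.74 mol·L⁻¹.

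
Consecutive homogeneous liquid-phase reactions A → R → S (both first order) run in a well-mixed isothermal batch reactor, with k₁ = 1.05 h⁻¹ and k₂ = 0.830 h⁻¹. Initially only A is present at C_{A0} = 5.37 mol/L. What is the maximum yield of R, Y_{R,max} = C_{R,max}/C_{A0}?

0.412

Evaluating C_R at t_opt = ln(k₂/k₁)/(k₂−k₁) gives C_{R,max}/C_{A0} = (k₁/k₂)^[k₂/(k₂−k₁)].
= (1.05/0.830)^(0.830/(0.830−1.05)) = (1.265)^(-3.773) = 0.4119.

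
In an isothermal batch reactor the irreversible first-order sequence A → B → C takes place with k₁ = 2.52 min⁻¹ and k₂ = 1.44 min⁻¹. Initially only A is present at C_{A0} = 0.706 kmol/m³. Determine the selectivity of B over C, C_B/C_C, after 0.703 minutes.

1.19

Solving the coupled first-order balances gives C_B(t) = [k₁/(k₂−k₁)]·C_{A0}·(e^(−k₁t) − e^(−k₂t)).
e^(−k₁t) = e^(−2.52×0.703) = e^(−1.772) = 0.1701; e^(−k₂t) = e^(−1.012) = 0.3634.
C_B = 2.52×0.706/(1.44−2.52) × (0.1701−0.3634) = (-1.647)×(-0.1933) = 0.3184 kmol/m³.
C_A = C_{A0}e^(−k₁t) = 0.1201 kmol/m³, so C_C = C_{A0}−C_A−C_B = 0.2675 kmol/m³; C_B/C_C = 1.19.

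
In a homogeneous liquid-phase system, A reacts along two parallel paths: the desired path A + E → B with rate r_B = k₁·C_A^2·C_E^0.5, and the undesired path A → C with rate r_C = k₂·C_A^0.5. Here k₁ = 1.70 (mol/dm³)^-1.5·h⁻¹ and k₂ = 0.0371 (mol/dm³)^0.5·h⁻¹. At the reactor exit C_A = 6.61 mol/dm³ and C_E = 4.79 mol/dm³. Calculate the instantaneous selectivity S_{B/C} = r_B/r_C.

S_{B/C} = r_B/r_C = (k₁·C_A^2·C_E^0.5)/(k₂·C_A^0.5) = (k₁/k₂)·C_A^1.5·C_E^0.5.
= (1.70×6.610^2×4.790^0.5) / (0.0371×6.610^0.5) = 162.6/0.09538 = 1704.
Since the desired path is higher order in A, keeping C_A high (PFR or concentrated feed) favours B.

1704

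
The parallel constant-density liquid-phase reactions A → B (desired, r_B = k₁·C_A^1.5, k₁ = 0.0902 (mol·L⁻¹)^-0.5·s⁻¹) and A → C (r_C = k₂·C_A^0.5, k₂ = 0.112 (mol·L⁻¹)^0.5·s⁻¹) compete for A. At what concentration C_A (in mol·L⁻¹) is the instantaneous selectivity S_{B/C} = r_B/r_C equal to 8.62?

S_{B/C} = (k₁/k₂)·C_A ⇒ C_A = S·k₂/k₁.
= 8.62×0.112/0.0902 = 10.7 mol·L⁻¹.

10.7 mol·L⁻¹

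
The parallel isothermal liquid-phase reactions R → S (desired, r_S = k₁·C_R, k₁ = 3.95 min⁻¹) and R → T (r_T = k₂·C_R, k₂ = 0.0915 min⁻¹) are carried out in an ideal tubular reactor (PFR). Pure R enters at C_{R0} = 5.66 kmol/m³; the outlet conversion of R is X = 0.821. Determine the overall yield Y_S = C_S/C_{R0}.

C_R = C_{R0}(1−X) = 1.013 kmol/m³.
Both paths are first order in R, so the instantaneous fraction to S is constant: dC_S/d(−C_R) = k₁/(k₁+k₂) = 0.9774.
C_S = 0.9774·(C_{R0}−C_R) = 0.9774×4.647 = 4.54 kmol/m³.
Y_S = C_S/C_{R0} = 4.542/5.66 = 0.802.

0.802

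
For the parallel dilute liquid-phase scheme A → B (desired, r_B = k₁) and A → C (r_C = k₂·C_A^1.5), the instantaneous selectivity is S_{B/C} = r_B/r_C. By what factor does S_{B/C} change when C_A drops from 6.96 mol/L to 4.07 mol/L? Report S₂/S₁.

2.24

S_{B/C} = (k₁/k₂)·C_A^-1.5, so S₂/S₁ = (C_{A,2}/C_{A,1})^-1.5.
= (4.07/6.96)^(-1.5) = (0.5848)^(-1.5) = 2.24.
Selectivity toward B rises as C_A falls — low-concentration operation is favoured.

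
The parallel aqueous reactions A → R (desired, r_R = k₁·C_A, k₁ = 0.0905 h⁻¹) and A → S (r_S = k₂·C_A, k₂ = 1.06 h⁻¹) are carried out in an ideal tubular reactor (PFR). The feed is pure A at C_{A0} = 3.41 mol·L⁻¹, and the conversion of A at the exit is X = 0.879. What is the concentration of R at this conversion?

C_A = C_{A0}(1−X) = 0.4126 mol·L⁻¹.
Both paths are first order in A, so the instantaneous fraction to R is constant: dC_R/d(−C_A) = k₁/(k₁+k₂) = 0.07866.
C_R = 0.07866·(C_{A0}−C_A) = 0.07866×2.997 = 0.236 mol·L⁻¹.

0.236 mol·L⁻¹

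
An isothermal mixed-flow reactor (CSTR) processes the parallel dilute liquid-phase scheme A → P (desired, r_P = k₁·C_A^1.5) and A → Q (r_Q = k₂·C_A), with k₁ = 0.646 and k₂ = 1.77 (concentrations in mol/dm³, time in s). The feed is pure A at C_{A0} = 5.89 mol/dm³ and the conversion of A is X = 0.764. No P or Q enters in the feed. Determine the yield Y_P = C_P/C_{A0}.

0.230

Exit C_A = C_{A0}(1−X) = 5.89×0.236 = 1.390 mol/dm³.
A CSTR operates uniformly at the exit composition, giving r_P = 1.059 and r_Q = 2.460 (each k·C_A^n at C_A = 1.390).
Fraction of consumed A going to P: r_P/(r_P+r_Q) = 0.3008.
C_P = 0.3008·C_{A0}·X = 0.3008×5.89×0.764 = 1.35 mol/dm³; Y_P = C_P/C_{A0} = 0.230.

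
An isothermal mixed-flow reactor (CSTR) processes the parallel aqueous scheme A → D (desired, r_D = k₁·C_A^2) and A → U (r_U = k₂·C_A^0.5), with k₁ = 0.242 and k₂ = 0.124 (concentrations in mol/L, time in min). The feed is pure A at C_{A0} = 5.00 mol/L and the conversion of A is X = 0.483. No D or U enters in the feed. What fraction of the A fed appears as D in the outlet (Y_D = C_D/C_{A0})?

0.430

Exit C_A = C_{A0}(1−X) = 5.00×0.517 = 2.585 mol/L.
A CSTR operates uniformly at the exit composition, giving r_D = 1.617 and r_U = 0.1994 (each k·C_A^n at C_A = 2.585).
Fraction of consumed A going to D: r_D/(r_D+r_U) = 0.8902.
C_D = 0.8902·C_{A0}·X = 0.8902×5.00×0.483 = 2.15 mol/L; Y_D = C_D/C_{A0} = 0.430.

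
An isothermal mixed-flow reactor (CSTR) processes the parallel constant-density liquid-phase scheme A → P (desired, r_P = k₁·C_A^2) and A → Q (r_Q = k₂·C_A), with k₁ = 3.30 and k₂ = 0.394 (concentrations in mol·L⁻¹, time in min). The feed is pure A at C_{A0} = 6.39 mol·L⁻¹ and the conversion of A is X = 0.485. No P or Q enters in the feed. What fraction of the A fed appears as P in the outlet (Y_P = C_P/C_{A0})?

Exit C_A = C_{A0}(1−X) = 6.39×0.515 = 3.291 mol·L⁻¹.
Rates in a CSTR are evaluated at the outlet concentration: r_P = 3.30×3.291^2 = 35.74, r_Q = 0.394×3.291 = 1.297.
Fraction of consumed A going to P: r_P/(r_P+r_Q) = 0.9650.
C_P = 0.9650·C_{A0}·X = 0.9650×6.39×0.485 = 2.99 mol·L⁻¹; Y_P = C_P/C_{A0} = 0.468.

0.468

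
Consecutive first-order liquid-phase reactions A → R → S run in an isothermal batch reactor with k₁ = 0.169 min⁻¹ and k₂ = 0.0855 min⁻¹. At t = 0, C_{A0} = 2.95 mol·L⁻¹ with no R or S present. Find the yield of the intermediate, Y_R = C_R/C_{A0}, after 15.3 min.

0.395

Solving the coupled first-order balances gives C_R(t) = [k₁/(k₂−k₁)]·C_{A0}·(e^(−k₁t) − e^(−k₂t)).
e^(−k₁t) = e^(−0.169×15.3) = e^(−2.586) = 0.07534; e^(−k₂t) = e^(−1.308) = 0.2703.
C_R = 0.169×2.95/(0.0855−0.169) × (0.07534−0.2703) = (-5.971)×(-0.1950) = 1.164 mol·L⁻¹.
Y_R = C_R/C_{A0} = 1.164/2.95 = 0.395.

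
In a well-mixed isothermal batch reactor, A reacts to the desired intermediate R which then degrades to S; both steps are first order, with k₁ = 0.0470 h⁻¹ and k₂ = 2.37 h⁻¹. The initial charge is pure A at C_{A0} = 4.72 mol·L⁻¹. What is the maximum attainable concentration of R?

For a first-order series the maximum intermediate yield is C_{R,max}/C_{A0} = (k₁/k₂)^[k₂/(k₂−k₁)].
= (0.0470/2.37)^(2.37/(2.37−0.0470)) = (0.01983)^(1.020) = 0.01832.
C_{R,max} = 0.01832×4.72 = 0.0865 mol·L⁻¹.

0.0865 mol·L⁻¹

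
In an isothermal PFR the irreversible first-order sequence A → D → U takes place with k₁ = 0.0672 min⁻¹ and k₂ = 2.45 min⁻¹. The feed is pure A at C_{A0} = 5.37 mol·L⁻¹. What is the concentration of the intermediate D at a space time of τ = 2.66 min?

0.126 mol·L⁻¹

The intermediate concentration in a first-order A→B→C sequence is C_D = k₁C_{A0}(e^(−k₁τ) − e^(−k₂τ))/(k₂−k₁).
e^(−k₁τ) = e^(−0.0672×2.66) = e^(−0.1788) = 0.8363; e^(−k₂τ) = e^(−6.517) = 0.001478.
C_D = 0.0672×5.37/(2.45−0.0672) × (0.8363−0.001478) = 0.1514×0.8348 = 0.1264 mol·L⁻¹.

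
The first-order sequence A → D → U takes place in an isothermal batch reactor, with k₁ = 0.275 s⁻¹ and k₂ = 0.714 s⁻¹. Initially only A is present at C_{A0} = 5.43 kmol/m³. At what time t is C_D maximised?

2.17 s

The intermediate peaks when r₁ = r₂, i.e. k₁e^(−k₁t) = k₂e^(−k₂t), giving t_opt = ln(k₂/k₁)/(k₂−k₁).
= ln(0.714/0.275)/(0.714−0.275) = ln(2.596)/0.4390 = 0.9541/0.4390 = 2.17 s.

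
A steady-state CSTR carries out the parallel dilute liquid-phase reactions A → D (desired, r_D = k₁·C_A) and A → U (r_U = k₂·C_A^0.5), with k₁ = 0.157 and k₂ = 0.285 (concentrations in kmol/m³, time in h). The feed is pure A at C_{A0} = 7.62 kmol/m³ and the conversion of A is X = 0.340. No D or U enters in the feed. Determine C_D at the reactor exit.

1.43 kmol/m³

Exit C_A = C_{A0}(1−X) = 7.62×0.660 = 5.029 kmol/m³.
Rates in a CSTR are evaluated at the outlet concentration: r_D = 0.157×5.029 = 0.7896, r_U = 0.285×5.029^0.5 = 0.6391.
Fraction of consumed A going to D: r_D/(r_D+r_U) = 0.5527.
C_D = 0.5527·C_{A0}·X = 0.5527×7.62×0.340 = 1.43 kmol/m³.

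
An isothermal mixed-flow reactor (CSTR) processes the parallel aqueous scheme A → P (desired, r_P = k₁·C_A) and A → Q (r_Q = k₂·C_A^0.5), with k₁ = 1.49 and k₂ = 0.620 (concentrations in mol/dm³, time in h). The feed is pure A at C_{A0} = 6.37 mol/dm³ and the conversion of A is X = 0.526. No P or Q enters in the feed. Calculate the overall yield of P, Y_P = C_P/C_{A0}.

Exit C_A = C_{A0}(1−X) = 6.37×0.474 = 3.019 mol/dm³.
In a CSTR the entire volume is at exit conditions, so r_P = 1.49×3.019 = 4.499 and r_Q = 0.620×3.019^0.5 = 1.077.
Fraction of consumed A going to P: r_P/(r_P+r_Q) = 0.8068.
C_P = 0.8068·C_{A0}·X = 0.8068×6.37×0.526 = 2.70 mol/dm³; Y_P = C_P/C_{A0} = 0.424.

0.424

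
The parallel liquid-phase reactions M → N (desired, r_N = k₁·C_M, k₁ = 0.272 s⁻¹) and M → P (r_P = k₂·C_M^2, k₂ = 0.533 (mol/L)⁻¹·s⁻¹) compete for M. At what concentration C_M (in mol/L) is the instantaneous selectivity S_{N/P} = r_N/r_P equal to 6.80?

S_{N/P} = (k₁/k₂)·C_M⁻¹ ⇒ C_M = (S·k₂/k₁)^(-1).
= (6.80×0.533/0.272)^(-1) = (13.32)^(-1) = 0.0750 mol/L.

0.0750 mol/L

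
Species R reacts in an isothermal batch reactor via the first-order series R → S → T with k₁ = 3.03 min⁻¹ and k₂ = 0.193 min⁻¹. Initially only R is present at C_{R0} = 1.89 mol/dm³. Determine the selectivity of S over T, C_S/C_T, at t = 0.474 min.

17.4

The intermediate concentration in a first-order A→B→C sequence is C_S = k₁C_{R0}(e^(−k₁t) − e^(−k₂t))/(k₂−k₁).
e^(−k₁t) = e^(−3.03×0.474) = e^(−1.436) = 0.2378; e^(−k₂t) = e^(−0.09148) = 0.9126.
C_S = 3.03×1.89/(0.193−3.03) × (0.2378−0.9126) = (-2.019)×(-0.6748) = 1.362 mol/dm³.
C_R = C_{R0}e^(−k₁t) = 0.4495 mol/dm³, so C_T = C_{R0}−C_R−C_S = 0.07847 mol/dm³; C_S/C_T = 17.4.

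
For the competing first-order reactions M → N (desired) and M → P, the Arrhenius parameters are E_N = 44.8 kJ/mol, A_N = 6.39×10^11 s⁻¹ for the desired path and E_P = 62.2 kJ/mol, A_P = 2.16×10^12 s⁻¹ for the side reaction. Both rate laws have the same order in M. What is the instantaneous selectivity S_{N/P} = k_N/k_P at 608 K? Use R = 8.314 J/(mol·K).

With equal orders, S_{N/P} = k_N/k_P = (A_N/A_P)·exp[(E_P−E_N)/(RT)].
(E_P−E_N)/(RT) = (62.2−44.8)×10³/(8.314×608) = 17400/5055 = 3.442.
k_N/k_P = (6.39×10^11/2.16×10^12)·exp(3.442) = 0.2958 × 31.26 = 9.25.
Since E_N < E_P, lowering the temperature improves selectivity toward N.

9.25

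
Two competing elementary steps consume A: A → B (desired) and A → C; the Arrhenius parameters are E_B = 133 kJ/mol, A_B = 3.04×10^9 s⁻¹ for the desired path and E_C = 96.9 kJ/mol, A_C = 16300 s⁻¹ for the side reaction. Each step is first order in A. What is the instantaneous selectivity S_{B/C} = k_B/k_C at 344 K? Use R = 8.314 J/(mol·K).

0.615

k_B/k_C = (A_B/A_C)·exp[−(E_B−E_C)/(RT)] = (A_B/A_C)·exp[(E_C−E_B)/(RT)].
(E_C−E_B)/(RT) = (96.9−133)×10³/(8.314×344) = -36100/2860 = -12.62.
k_B/k_C = (3.04×10^9/16300)·exp(-12.62) = 1.865×10^5 × 3.298×10^-6 = 0.615.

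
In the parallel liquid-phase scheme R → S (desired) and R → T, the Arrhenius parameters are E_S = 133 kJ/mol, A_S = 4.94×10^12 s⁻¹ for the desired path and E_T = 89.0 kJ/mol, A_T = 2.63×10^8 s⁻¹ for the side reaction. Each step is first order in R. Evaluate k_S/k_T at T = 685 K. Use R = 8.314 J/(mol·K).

With equal orders, S_{S/T} = k_S/k_T = (A_S/A_T)·exp[(E_T−E_S)/(RT)].
(E_T−E_S)/(RT) = (89.0−133)×10³/(8.314×685) = -44000/5695 = -7.726.
k_S/k_T = (4.94×10^12/2.63×10^8)·exp(-7.726) = 18783 × 4.412×10^-4 = 8.29.

8.29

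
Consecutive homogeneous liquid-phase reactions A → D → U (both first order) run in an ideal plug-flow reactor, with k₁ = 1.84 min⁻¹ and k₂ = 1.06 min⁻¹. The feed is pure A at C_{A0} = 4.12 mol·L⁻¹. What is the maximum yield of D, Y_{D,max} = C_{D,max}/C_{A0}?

For a first-order series the maximum intermediate yield is C_{D,max}/C_{A0} = (k₁/k₂)^[k₂/(k₂−k₁)].
= (1.84/1.06)^(1.06/(1.06−1.84)) = (1.736)^(-1.359) = 0.4726.

0.473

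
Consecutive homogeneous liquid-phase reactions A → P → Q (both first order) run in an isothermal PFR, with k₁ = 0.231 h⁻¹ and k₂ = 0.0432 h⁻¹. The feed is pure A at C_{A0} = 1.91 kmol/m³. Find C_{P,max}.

1.30 kmol/m³

Evaluating C_P at τ_opt = ln(k₂/k₁)/(k₂−k₁) gives C_{P,max}/C_{A0} = (k₁/k₂)^[k₂/(k₂−k₁)].
= (0.231/0.0432)^(0.0432/(0.0432−0.231)) = (5.347)^(-0.2300) = 0.6800.
C_{P,max} = 0.6800×1.91 = 1.30 kmol/m³.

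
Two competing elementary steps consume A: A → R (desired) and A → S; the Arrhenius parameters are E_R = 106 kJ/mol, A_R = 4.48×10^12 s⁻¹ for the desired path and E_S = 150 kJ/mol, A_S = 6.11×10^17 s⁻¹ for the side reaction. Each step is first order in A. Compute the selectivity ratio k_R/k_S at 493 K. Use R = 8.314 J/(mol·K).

k_R/k_S = (A_R/A_S)·exp[−(E_R−E_S)/(RT)] = (A_R/A_S)·exp[(E_S−E_R)/(RT)].
(E_S−E_R)/(RT) = (150−106)×10³/(8.314×493) = 44000/4099 = 10.73.
k_R/k_S = (4.48×10^12/6.11×10^17)·exp(10.73) = 7.332×10^-6 × 45929 = 0.337.

0.337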